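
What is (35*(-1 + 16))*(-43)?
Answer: -22575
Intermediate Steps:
(35*(-1 + 16))*(-43) = (35*15)*(-43) = 525*(-43) = -22575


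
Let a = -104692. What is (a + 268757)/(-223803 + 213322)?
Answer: -164065/10481 ≈ -15.654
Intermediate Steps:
(a + 268757)/(-223803 + 213322) = (-104692 + 268757)/(-223803 + 213322) = 164065/(-10481) = 164065*(-1/10481) = -164065/10481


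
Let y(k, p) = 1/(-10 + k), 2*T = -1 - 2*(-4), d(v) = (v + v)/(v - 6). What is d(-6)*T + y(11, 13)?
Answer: 9/2 ≈ 4.5000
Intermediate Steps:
d(v) = 2*v/(-6 + v) (d(v) = (2*v)/(-6 + v) = 2*v/(-6 + v))
T = 7/2 (T = (-1 - 2*(-4))/2 = (-1 + 8)/2 = (1/2)*7 = 7/2 ≈ 3.5000)
d(-6)*T + y(11, 13) = (2*(-6)/(-6 - 6))*(7/2) + 1/(-10 + 11) = (2*(-6)/(-12))*(7/2) + 1/1 = (2*(-6)*(-1/12))*(7/2) + 1 = 1*(7/2) + 1 = 7/2 + 1 = 9/2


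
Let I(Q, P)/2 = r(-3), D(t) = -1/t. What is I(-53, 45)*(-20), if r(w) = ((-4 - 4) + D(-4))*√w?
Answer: 310*I*√3 ≈ 536.94*I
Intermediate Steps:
r(w) = -31*√w/4 (r(w) = ((-4 - 4) - 1/(-4))*√w = (-8 - 1*(-¼))*√w = (-8 + ¼)*√w = -31*√w/4)
I(Q, P) = -31*I*√3/2 (I(Q, P) = 2*(-31*I*√3/4) = -31*I*√3/2)
I(-53, 45)*(-20) = -31*I*√3/2*(-20) = 310*I*√3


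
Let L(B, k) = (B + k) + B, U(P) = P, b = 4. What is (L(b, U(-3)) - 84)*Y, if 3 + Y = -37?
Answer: 3160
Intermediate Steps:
Y = -40 (Y = -3 - 37 = -40)
L(B, k) = k + 2*B
(L(b, U(-3)) - 84)*Y = ((-3 + 2*4) - 84)*(-40) = ((-3 + 8) - 84)*(-40) = (5 - 84)*(-40) = -79*(-40) = 3160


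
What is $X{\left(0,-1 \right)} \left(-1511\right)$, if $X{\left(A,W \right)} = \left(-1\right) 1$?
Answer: $1511$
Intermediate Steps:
$X{\left(A,W \right)} = -1$
$X{\left(0,-1 \right)} \left(-1511\right) = \left(-1\right) \left(-1511\right) = 1511$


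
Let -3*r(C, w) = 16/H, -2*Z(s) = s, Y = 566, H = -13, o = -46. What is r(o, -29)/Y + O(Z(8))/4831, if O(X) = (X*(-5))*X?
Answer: -844312/53319747 ≈ -0.015835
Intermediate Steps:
Z(s) = -s/2
r(C, w) = 16/39 (r(C, w) = -16/(3*(-13)) = -16*(-1)/(3*13) = -⅓*(-16/13) = 16/39)
O(X) = -5*X² (O(X) = (-5*X)*X = -5*X²)
r(o, -29)/Y + O(Z(8))/4831 = (16/39)/566 - 5*(-½*8)²/4831 = (16/39)*(1/566) - 5*(-4)²*(1/4831) = 8/11037 - 5*16*(1/4831) = 8/11037 - 80*1/4831 = 8/11037 - 80/4831 = -844312/53319747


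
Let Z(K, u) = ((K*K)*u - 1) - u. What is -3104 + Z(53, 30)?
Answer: 81135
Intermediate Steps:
Z(K, u) = -1 - u + u*K² (Z(K, u) = (K²*u - 1) - u = (u*K² - 1) - u = (-1 + u*K²) - u = -1 - u + u*K²)
-3104 + Z(53, 30) = -3104 + (-1 - 1*30 + 30*53²) = -3104 + (-1 - 30 + 30*2809) = -3104 + (-1 - 30 + 84270) = -3104 + 84239 = 81135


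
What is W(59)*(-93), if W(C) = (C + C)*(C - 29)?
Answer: -329220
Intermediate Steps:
W(C) = 2*C*(-29 + C) (W(C) = (2*C)*(-29 + C) = 2*C*(-29 + C))
W(59)*(-93) = (2*59*(-29 + 59))*(-93) = (2*59*30)*(-93) = 3540*(-93) = -329220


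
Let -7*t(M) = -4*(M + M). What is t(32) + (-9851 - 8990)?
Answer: -131631/7 ≈ -18804.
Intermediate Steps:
t(M) = 8*M/7 (t(M) = -(-4)*(M + M)/7 = -(-4)*2*M/7 = -(-8)*M/7 = 8*M/7)
t(32) + (-9851 - 8990) = (8/7)*32 + (-9851 - 8990) = 256/7 - 18841 = -131631/7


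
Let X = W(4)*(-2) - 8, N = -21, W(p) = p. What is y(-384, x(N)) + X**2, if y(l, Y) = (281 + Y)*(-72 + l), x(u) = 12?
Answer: -133352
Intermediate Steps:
X = -16 (X = 4*(-2) - 8 = -8 - 8 = -16)
y(l, Y) = (-72 + l)*(281 + Y)
y(-384, x(N)) + X**2 = (-20232 - 72*12 + 281*(-384) + 12*(-384)) + (-16)**2 = (-20232 - 864 - 107904 - 4608) + 256 = -133608 + 256 = -133352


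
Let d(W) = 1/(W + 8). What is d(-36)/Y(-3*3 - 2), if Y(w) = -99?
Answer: 1/2772 ≈ 0.00036075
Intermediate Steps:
d(W) = 1/(8 + W)
d(-36)/Y(-3*3 - 2) = 1/((8 - 36)*(-99)) = -1/99/(-28) = -1/28*(-1/99) = 1/2772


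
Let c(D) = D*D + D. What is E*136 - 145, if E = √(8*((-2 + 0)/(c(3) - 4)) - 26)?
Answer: -145 + 272*I*√7 ≈ -145.0 + 719.64*I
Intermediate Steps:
c(D) = D + D² (c(D) = D² + D = D + D²)
E = 2*I*√7 (E = √(8*((-2 + 0)/(3*(1 + 3) - 4)) - 26) = √(8*(-2/(3*4 - 4)) - 26) = √(8*(-2/(12 - 4)) - 26) = √(8*(-2/8) - 26) = √(8*(-2*⅛) - 26) = √(8*(-¼) - 26) = √(-2 - 26) = √(-28) = 2*I*√7 ≈ 5.2915*I)
E*136 - 145 = (2*I*√7)*136 - 145 = 272*I*√7 - 145 = -145 + 272*I*√7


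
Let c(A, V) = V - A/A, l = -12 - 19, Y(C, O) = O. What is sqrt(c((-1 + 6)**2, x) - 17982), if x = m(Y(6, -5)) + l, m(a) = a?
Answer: I*sqrt(18019) ≈ 134.23*I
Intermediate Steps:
l = -31
x = -36 (x = -5 - 31 = -36)
c(A, V) = -1 + V (c(A, V) = V - 1*1 = V - 1 = -1 + V)
sqrt(c((-1 + 6)**2, x) - 17982) = sqrt((-1 - 36) - 17982) = sqrt(-37 - 17982) = sqrt(-18019) = I*sqrt(18019)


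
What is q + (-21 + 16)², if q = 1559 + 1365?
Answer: 2949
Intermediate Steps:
q = 2924
q + (-21 + 16)² = 2924 + (-21 + 16)² = 2924 + (-5)² = 2924 + 25 = 2949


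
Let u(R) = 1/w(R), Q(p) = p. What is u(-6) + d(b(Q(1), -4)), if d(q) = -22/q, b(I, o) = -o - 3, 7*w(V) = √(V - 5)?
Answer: -22 - 7*I*√11/11 ≈ -22.0 - 2.1106*I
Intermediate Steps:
w(V) = √(-5 + V)/7 (w(V) = √(V - 5)/7 = √(-5 + V)/7)
b(I, o) = -3 - o
u(R) = 7/√(-5 + R) (u(R) = 1/(√(-5 + R)/7) = 7/√(-5 + R))
u(-6) + d(b(Q(1), -4)) = 7/√(-5 - 6) - 22/(-3 - 1*(-4)) = 7/√(-11) - 22/(-3 + 4) = 7*(-I*√11/11) - 22/1 = -7*I*√11/11 - 22*1 = -7*I*√11/11 - 22 = -22 - 7*I*√11/11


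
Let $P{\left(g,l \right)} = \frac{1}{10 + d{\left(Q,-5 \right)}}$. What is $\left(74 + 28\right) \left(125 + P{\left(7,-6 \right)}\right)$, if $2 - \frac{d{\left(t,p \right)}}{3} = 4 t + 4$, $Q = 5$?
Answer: $\frac{356949}{28} \approx 12748.0$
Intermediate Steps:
$d{\left(t,p \right)} = -6 - 12 t$ ($d{\left(t,p \right)} = 6 - 3 \left(4 t + 4\right) = 6 - 3 \left(4 + 4 t\right) = 6 - \left(12 + 12 t\right) = -6 - 12 t$)
$P{\left(g,l \right)} = - \frac{1}{56}$ ($P{\left(g,l \right)} = \frac{1}{10 - 66} = \frac{1}{-56} = - \frac{1}{56}$)
$\left(74 + 28\right) \left(125 + P{\left(7,-6 \right)}\right) = \left(74 + 28\right) \left(125 - \frac{1}{56}\right) = 102 \cdot \frac{6999}{56} = \frac{356949}{28}$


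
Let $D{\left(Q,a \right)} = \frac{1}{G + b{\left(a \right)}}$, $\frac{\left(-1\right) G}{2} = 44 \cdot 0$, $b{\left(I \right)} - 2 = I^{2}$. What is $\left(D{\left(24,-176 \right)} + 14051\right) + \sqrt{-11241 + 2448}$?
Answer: $\frac{435271879}{30978} + 3 i \sqrt{977} \approx 14051.0 + 93.771 i$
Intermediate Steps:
$b{\left(I \right)} = 2 + I^{2}$
$G = 0$ ($G = - 2 \cdot 44 \cdot 0 = \left(-2\right) 0 = 0$)
$D{\left(Q,a \right)} = \frac{1}{2 + a^{2}}$ ($D{\left(Q,a \right)} = \frac{1}{0 + \left(2 + a^{2}\right)} = \frac{1}{2 + a^{2}}$)
$\left(D{\left(24,-176 \right)} + 14051\right) + \sqrt{-11241 + 2448} = \left(\frac{1}{2 + \left(-176\right)^{2}} + 14051\right) + \sqrt{-11241 + 2448} = \left(\frac{1}{2 + 30976} + 14051\right) + \sqrt{-8793} = \left(\frac{1}{30978} + 14051\right) + 3 i \sqrt{977} = \frac{435271879}{30978} + 3 i \sqrt{977}$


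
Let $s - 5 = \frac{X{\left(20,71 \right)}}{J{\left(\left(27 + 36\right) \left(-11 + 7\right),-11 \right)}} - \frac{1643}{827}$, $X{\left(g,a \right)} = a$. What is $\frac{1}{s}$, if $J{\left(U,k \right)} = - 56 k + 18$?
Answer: $\frac{524318}{1638645} \approx 0.31997$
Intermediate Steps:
$J{\left(U,k \right)} = 18 - 56 k$
$s = \frac{1638645}{524318}$ ($s = 5 + \left(\frac{71}{18 - -616} - \frac{1643}{827}\right) = 5 + \left(\frac{71}{18 + 616} - \frac{1643}{827}\right) = 5 - \left(\frac{1643}{827} - \frac{71}{634}\right) = 5 + \left(71 \cdot \frac{1}{634} - \frac{1643}{827}\right) = 5 + \left(\frac{71}{634} - \frac{1643}{827}\right) = 5 - \frac{982945}{524318} = \frac{1638645}{524318} \approx 3.1253$)
$\frac{1}{s} = \frac{1}{\frac{1638645}{524318}} = \frac{524318}{1638645}$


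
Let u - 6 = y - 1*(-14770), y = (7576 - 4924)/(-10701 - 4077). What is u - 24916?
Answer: -24975262/2463 ≈ -10140.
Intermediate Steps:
y = -442/2463 (y = 2652/(-14778) = 2652*(-1/14778) = -442/2463 ≈ -0.17946)
u = 36392846/2463 (u = 6 + (-442/2463 - 1*(-14770)) = 6 + (-442/2463 + 14770) = 6 + 36378068/2463 = 36392846/2463 ≈ 14776.)
u - 24916 = 36392846/2463 - 24916 = -24975262/2463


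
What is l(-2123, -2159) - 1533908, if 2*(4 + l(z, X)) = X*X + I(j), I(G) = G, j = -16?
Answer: 1593441/2 ≈ 7.9672e+5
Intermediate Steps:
l(z, X) = -12 + X²/2 (l(z, X) = -4 + (X*X - 16)/2 = -4 + (X² - 16)/2 = -4 + (-16 + X²)/2 = -4 + (-8 + X²/2) = -12 + X²/2)
l(-2123, -2159) - 1533908 = (-12 + (½)*(-2159)²) - 1533908 = (-12 + (½)*4661281) - 1533908 = (-12 + 4661281/2) - 1533908 = 4661257/2 - 1533908 = 1593441/2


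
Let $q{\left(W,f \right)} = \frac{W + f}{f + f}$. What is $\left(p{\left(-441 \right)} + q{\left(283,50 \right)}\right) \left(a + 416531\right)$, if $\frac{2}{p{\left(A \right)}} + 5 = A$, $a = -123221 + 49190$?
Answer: $\frac{253994575}{223} \approx 1.139 \cdot 10^{6}$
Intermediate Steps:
$q{\left(W,f \right)} = \frac{W + f}{2 f}$
$a = -74031$
$p{\left(A \right)} = \frac{2}{-5 + A}$
$\left(p{\left(-441 \right)} + q{\left(283,50 \right)}\right) \left(a + 416531\right) = \left(\frac{2}{-5 - 441} + \frac{283 + 50}{2 \cdot 50}\right) \left(-74031 + 416531\right) = \left(\frac{2}{-446} + \frac{1}{2} \cdot \frac{1}{50} \cdot 333\right) 342500 = \left(2 \left(- \frac{1}{446}\right) + \frac{333}{100}\right) 342500 = \left(- \frac{1}{223} + \frac{333}{100}\right) 342500 = \frac{74159}{22300} \cdot 342500 = \frac{253994575}{223}$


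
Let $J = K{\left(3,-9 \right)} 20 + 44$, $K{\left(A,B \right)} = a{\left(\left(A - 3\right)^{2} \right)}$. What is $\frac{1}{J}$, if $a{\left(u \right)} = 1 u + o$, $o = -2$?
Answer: $\frac{1}{4} \approx 0.25$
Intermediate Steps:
$a{\left(u \right)} = -2 + u$ ($a{\left(u \right)} = 1 u - 2 = u - 2 = -2 + u$)
$K{\left(A,B \right)} = -2 + \left(-3 + A\right)^{2}$ ($K{\left(A,B \right)} = -2 + \left(A - 3\right)^{2} = -2 + \left(-3 + A\right)^{2}$)
$J = 4$ ($J = \left(-2 + \left(-3 + 3\right)^{2}\right) 20 + 44 = \left(-2 + 0^{2}\right) 20 + 44 = \left(-2 + 0\right) 20 + 44 = \left(-2\right) 20 + 44 = -40 + 44 = 4$)
$\frac{1}{J} = \frac{1}{4}$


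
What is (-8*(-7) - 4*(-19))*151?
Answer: 19932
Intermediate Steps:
(-8*(-7) - 4*(-19))*151 = (56 + 76)*151 = 132*151 = 19932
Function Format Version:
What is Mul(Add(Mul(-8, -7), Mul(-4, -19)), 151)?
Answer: 19932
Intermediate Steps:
Mul(Add(Mul(-8, -7), Mul(-4, -19)), 151) = Mul(Add(56, 76), 151) = Mul(132, 151) = 19932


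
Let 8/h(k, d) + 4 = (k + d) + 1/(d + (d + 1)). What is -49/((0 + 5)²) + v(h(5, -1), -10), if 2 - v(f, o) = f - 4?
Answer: 301/25 ≈ 12.040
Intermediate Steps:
h(k, d) = 8/(-4 + d + k + 1/(1 + 2*d)) (h(k, d) = 8/(-4 + ((k + d) + 1/(d + (d + 1)))) = 8/(-4 + ((d + k) + 1/(d + (1 + d)))) = 8/(-4 + ((d + k) + 1/(1 + 2*d))) = 8/(-4 + (d + k + 1/(1 + 2*d))) = 8/(-4 + d + k + 1/(1 + 2*d)))
v(f, o) = 6 - f (v(f, o) = 2 - (f - 4) = 2 - (-4 + f) = 2 + (4 - f) = 6 - f)
-49/((0 + 5)²) + v(h(5, -1), -10) = -49/((0 + 5)²) + (6 - 8*(1 + 2*(-1))/(-3 + 5 - 7*(-1) + 2*(-1)² + 2*(-1)*5)) = -49/(5²) + (6 - 8*(1 - 2)/(-3 + 5 + 7 + 2*1 - 10)) = -49/25 + (6 - 8*(-1)/(-3 + 5 + 7 + 2 - 10)) = -49/25 + (6 - 8*(-1)/1) = -7*7/25 + (6 - 8*(-1)) = -49/25 + (6 - 1*(-8)) = -49/25 + (6 + 8) = -49/25 + 14 = 301/25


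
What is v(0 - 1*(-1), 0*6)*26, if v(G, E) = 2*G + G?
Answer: 78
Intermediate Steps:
v(G, E) = 3*G
v(0 - 1*(-1), 0*6)*26 = (3*(0 - 1*(-1)))*26 = (3*(0 + 1))*26 = (3*1)*26 = 3*26 = 78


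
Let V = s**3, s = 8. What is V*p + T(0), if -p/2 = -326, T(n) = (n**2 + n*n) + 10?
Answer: 333834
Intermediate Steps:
T(n) = 10 + 2*n**2 (T(n) = (n**2 + n**2) + 10 = 2*n**2 + 10 = 10 + 2*n**2)
V = 512 (V = 8**3 = 512)
p = 652 (p = -2*(-326) = 652)
V*p + T(0) = 512*652 + (10 + 2*0**2) = 333824 + (10 + 2*0) = 333824 + (10 + 0) = 333824 + 10 = 333834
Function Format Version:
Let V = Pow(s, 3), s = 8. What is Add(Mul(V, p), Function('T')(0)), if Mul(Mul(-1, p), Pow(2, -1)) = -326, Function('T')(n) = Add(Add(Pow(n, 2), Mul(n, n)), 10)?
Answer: 333834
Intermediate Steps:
Function('T')(n) = Add(10, Mul(2, Pow(n, 2))) (Function('T')(n) = Add(Add(Pow(n, 2), Pow(n, 2)), 10) = Add(Mul(2, Pow(n, 2)), 10) = Add(10, Mul(2, Pow(n, 2))))
V = 512 (V = Pow(8, 3) = 512)
p = 652 (p = Mul(-2, -326) = 652)
Add(Mul(V, p), Function('T')(0)) = Add(Mul(512, 652), Add(10, Mul(2, Pow(0, 2)))) = Add(333824, Add(10, Mul(2, 0))) = Add(333824, Add(10, 0)) = Add(333824, 10) = 333834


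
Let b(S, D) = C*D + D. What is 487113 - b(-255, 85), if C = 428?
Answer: 450648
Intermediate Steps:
b(S, D) = 429*D (b(S, D) = 428*D + D = 429*D)
487113 - b(-255, 85) = 487113 - 429*85 = 487113 - 1*36465 = 487113 - 36465 = 450648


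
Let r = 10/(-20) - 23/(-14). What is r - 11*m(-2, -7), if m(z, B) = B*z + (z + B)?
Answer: -377/7 ≈ -53.857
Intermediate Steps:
m(z, B) = B + z + B*z (m(z, B) = B*z + (B + z) = B + z + B*z)
r = 8/7 (r = 10*(-1/20) - 23*(-1/14) = -½ + 23/14 = 8/7 ≈ 1.1429)
r - 11*m(-2, -7) = 8/7 - 11*(-7 - 2 - 7*(-2)) = 8/7 - 11*(-7 - 2 + 14) = 8/7 - 11*5 = 8/7 - 55 = -377/7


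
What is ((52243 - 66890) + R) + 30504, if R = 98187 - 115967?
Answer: -1923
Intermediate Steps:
R = -17780
((52243 - 66890) + R) + 30504 = ((52243 - 66890) - 17780) + 30504 = (-14647 - 17780) + 30504 = -32427 + 30504 = -1923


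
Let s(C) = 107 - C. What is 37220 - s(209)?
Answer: 37322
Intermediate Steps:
37220 - s(209) = 37220 - (107 - 1*209) = 37220 - (107 - 209) = 37220 - 1*(-102) = 37220 + 102 = 37322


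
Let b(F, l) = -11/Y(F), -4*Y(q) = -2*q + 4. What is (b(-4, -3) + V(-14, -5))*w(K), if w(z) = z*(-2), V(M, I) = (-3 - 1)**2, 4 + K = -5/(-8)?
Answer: 531/4 ≈ 132.75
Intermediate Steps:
K = -27/8 (K = -4 - 5/(-8) = -4 - 5*(-1/8) = -4 + 5/8 = -27/8 ≈ -3.3750)
Y(q) = -1 + q/2 (Y(q) = -(-2*q + 4)/4 = -(4 - 2*q)/4 = -1 + q/2)
V(M, I) = 16 (V(M, I) = (-4)**2 = 16)
w(z) = -2*z
b(F, l) = -11/(-1 + F/2)
(b(-4, -3) + V(-14, -5))*w(K) = (-22/(-2 - 4) + 16)*(-2*(-27/8)) = (-22/(-6) + 16)*(27/4) = (-22*(-1/6) + 16)*(27/4) = (11/3 + 16)*(27/4) = (59/3)*(27/4) = 531/4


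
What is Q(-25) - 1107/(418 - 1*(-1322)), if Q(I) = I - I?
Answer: -369/580 ≈ -0.63621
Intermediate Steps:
Q(I) = 0
Q(-25) - 1107/(418 - 1*(-1322)) = 0 - 1107/(418 - 1*(-1322)) = 0 - 1107/(418 + 1322) = 0 - 1107/1740 = 0 + (1/1740)*(-1107) = 0 - 369/580 = -369/580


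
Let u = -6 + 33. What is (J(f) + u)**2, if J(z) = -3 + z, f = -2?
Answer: 484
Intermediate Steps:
u = 27
(J(f) + u)**2 = ((-3 - 2) + 27)**2 = (-5 + 27)**2 = 22**2 = 484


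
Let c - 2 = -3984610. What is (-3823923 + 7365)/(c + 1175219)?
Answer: 1272186/936463 ≈ 1.3585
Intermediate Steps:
c = -3984608 (c = 2 - 3984610 = -3984608)
(-3823923 + 7365)/(c + 1175219) = (-3823923 + 7365)/(-3984608 + 1175219) = -3816558/(-2809389) = -3816558*(-1/2809389) = 1272186/936463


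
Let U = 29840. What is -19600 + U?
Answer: 10240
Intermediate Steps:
-19600 + U = -19600 + 29840 = 10240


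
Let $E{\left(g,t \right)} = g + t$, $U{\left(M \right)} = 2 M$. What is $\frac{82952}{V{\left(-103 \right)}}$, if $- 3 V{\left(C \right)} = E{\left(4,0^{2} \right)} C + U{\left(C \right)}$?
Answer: $\frac{41476}{103} \approx 402.68$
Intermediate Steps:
$V{\left(C \right)} = - 2 C$ ($V{\left(C \right)} = - \frac{\left(4 + 0^{2}\right) C + 2 C}{3} = - \frac{\left(4 + 0\right) C + 2 C}{3} = - \frac{4 C + 2 C}{3} = - \frac{6 C}{3} = - 2 C$)
$\frac{82952}{V{\left(-103 \right)}} = \frac{82952}{\left(-2\right) \left(-103\right)} = \frac{82952}{206} = 82952 \cdot \frac{1}{206} = \frac{41476}{103}$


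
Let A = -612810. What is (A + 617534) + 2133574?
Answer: 2138298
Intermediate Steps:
(A + 617534) + 2133574 = (-612810 + 617534) + 2133574 = 4724 + 2133574 = 2138298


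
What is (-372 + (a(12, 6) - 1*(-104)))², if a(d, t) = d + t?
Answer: 62500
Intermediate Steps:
(-372 + (a(12, 6) - 1*(-104)))² = (-372 + ((12 + 6) - 1*(-104)))² = (-372 + (18 + 104))² = (-372 + 122)² = (-250)² = 62500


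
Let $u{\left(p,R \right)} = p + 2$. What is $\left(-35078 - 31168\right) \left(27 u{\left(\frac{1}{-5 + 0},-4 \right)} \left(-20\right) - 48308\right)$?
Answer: $3264602880$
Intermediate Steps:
$u{\left(p,R \right)} = 2 + p$
$\left(-35078 - 31168\right) \left(27 u{\left(\frac{1}{-5 + 0},-4 \right)} \left(-20\right) - 48308\right) = \left(-35078 - 31168\right) \left(27 \left(2 + \frac{1}{-5 + 0}\right) \left(-20\right) - 48308\right) = - 66246 \left(27 \left(2 + \frac{1}{-5}\right) \left(-20\right) - 48308\right) = - 66246 \left(27 \left(2 - \frac{1}{5}\right) \left(-20\right) - 48308\right) = - 66246 \left(27 \cdot \frac{9}{5} \left(-20\right) - 48308\right) = - 66246 \left(\frac{243}{5} \left(-20\right) - 48308\right) = - 66246 \left(-972 - 48308\right) = \left(-66246\right) \left(-49280\right) = 3264602880$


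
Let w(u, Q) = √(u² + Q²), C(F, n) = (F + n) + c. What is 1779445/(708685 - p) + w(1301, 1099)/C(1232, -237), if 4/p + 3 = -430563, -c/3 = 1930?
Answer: 383084257935/152567832857 - √2900402/4795 ≈ 2.1557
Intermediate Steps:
c = -5790 (c = -3*1930 = -5790)
p = -2/215283 (p = 4/(-3 - 430563) = 4/(-430566) = 4*(-1/430566) = -2/215283 ≈ -9.2901e-6)
C(F, n) = -5790 + F + n (C(F, n) = (F + n) - 5790 = -5790 + F + n)
w(u, Q) = √(Q² + u²)
1779445/(708685 - p) + w(1301, 1099)/C(1232, -237) = 1779445/(708685 - 1*(-2/215283)) + √(1099² + 1301²)/(-5790 + 1232 - 237) = 1779445/(708685 + 2/215283) + √(1207801 + 1692601)/(-4795) = 1779445/(152567832857/215283) + √2900402*(-1/4795) = 1779445*(215283/152567832857) - √2900402/4795 = 383084257935/152567832857 - √2900402/4795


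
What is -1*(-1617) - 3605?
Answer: -1988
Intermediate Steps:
-1*(-1617) - 3605 = 1617 - 3605 = -1988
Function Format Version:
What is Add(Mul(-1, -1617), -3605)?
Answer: -1988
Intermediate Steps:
Add(Mul(-1, -1617), -3605) = Add(1617, -3605) = -1988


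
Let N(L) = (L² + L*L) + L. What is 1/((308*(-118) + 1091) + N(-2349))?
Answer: 1/10998000 ≈ 9.0926e-8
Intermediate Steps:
N(L) = L + 2*L² (N(L) = (L² + L²) + L = 2*L² + L = L + 2*L²)
1/((308*(-118) + 1091) + N(-2349)) = 1/((308*(-118) + 1091) - 2349*(1 + 2*(-2349))) = 1/((-36344 + 1091) - 2349*(1 - 4698)) = 1/(-35253 - 2349*(-4697)) = 1/(-35253 + 11033253) = 1/10998000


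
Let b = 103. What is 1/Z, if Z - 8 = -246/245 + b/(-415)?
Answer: 4067/27443 ≈ 0.14820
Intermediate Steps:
Z = 27443/4067 (Z = 8 + (-246/245 + 103/(-415)) = 8 + (-246*1/245 + 103*(-1/415)) = 8 + (-246/245 - 103/415) = 8 - 5093/4067 = 27443/4067 ≈ 6.7477)
1/Z = 1/(27443/4067) = 4067/27443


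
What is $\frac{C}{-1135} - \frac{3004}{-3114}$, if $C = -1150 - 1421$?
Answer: $\frac{5707817}{1767195} \approx 3.2299$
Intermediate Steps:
$C = -2571$
$\frac{C}{-1135} - \frac{3004}{-3114} = - \frac{2571}{-1135} - \frac{3004}{-3114} = \left(-2571\right) \left(- \frac{1}{1135}\right) - - \frac{1502}{1557} = \frac{2571}{1135} + \frac{1502}{1557} = \frac{5707817}{1767195}$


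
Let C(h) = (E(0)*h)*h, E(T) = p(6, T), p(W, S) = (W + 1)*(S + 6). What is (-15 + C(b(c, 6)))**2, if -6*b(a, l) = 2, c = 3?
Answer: 961/9 ≈ 106.78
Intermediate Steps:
p(W, S) = (1 + W)*(6 + S)
E(T) = 42 + 7*T (E(T) = 6 + T + 6*6 + T*6 = 6 + T + 36 + 6*T = 42 + 7*T)
b(a, l) = -1/3 (b(a, l) = -1/6*2 = -1/3)
C(h) = 42*h**2 (C(h) = ((42 + 7*0)*h)*h = ((42 + 0)*h)*h = (42*h)*h = 42*h**2)
(-15 + C(b(c, 6)))**2 = (-15 + 42*(-1/3)**2)**2 = (-15 + 42*(1/9))**2 = (-15 + 14/3)**2 = (-31/3)**2 = 961/9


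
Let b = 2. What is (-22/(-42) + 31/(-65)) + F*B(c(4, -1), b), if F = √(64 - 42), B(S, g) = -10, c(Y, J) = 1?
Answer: 64/1365 - 10*√22 ≈ -46.857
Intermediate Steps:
F = √22 ≈ 4.6904
(-22/(-42) + 31/(-65)) + F*B(c(4, -1), b) = (-22/(-42) + 31/(-65)) + √22*(-10) = (-22*(-1/42) + 31*(-1/65)) - 10*√22 = (11/21 - 31/65) - 10*√22 = 64/1365 - 10*√22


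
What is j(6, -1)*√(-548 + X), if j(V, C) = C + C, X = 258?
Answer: -2*I*√290 ≈ -34.059*I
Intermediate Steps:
j(V, C) = 2*C
j(6, -1)*√(-548 + X) = (2*(-1))*√(-548 + 258) = -2*I*√290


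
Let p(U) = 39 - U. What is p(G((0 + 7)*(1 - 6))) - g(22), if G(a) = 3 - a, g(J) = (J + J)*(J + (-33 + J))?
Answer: -483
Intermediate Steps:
g(J) = 2*J*(-33 + 2*J) (g(J) = (2*J)*(-33 + 2*J) = 2*J*(-33 + 2*J))
p(G((0 + 7)*(1 - 6))) - g(22) = (39 - (3 - (0 + 7)*(1 - 6))) - 2*22*(-33 + 2*22) = (39 - (3 - 7*(-5))) - 2*22*(-33 + 44) = (39 - (3 - 1*(-35))) - 2*22*11 = (39 - (3 + 35)) - 1*484 = (39 - 1*38) - 484 = (39 - 38) - 484 = 1 - 484 = -483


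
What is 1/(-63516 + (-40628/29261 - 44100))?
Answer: -29261/3148992404 ≈ -9.2922e-6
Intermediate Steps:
1/(-63516 + (-40628/29261 - 44100)) = 1/(-63516 - 1290450728/29261) = 1/(-3148992404/29261) = -29261/3148992404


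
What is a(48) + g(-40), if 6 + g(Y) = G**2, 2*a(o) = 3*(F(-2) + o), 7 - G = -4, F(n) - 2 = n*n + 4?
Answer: 202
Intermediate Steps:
F(n) = 6 + n**2 (F(n) = 2 + (n*n + 4) = 2 + (n**2 + 4) = 2 + (4 + n**2) = 6 + n**2)
G = 11 (G = 7 - 1*(-4) = 7 + 4 = 11)
a(o) = 15 + 3*o/2 (a(o) = (3*((6 + (-2)**2) + o))/2 = (3*((6 + 4) + o))/2 = (3*(10 + o))/2 = (30 + 3*o)/2 = 15 + 3*o/2)
g(Y) = 115 (g(Y) = -6 + 11**2 = -6 + 121 = 115)
a(48) + g(-40) = (15 + (3/2)*48) + 115 = (15 + 72) + 115 = 87 + 115 = 202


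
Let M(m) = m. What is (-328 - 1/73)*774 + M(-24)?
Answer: -18535182/73 ≈ -2.5391e+5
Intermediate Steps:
(-328 - 1/73)*774 + M(-24) = (-328 - 1/73)*774 - 24 = -23945/73*774 - 24 = -18533430/73 - 24 = -18535182/73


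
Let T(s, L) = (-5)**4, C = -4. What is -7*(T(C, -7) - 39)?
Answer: -4102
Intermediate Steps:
T(s, L) = 625
-7*(T(C, -7) - 39) = -7*(625 - 39) = -7*586 = -4102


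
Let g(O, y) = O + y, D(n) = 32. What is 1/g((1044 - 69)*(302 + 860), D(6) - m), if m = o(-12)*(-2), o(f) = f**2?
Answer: 1/1133270 ≈ 8.8240e-7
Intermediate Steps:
m = -288 (m = (-12)**2*(-2) = 144*(-2) = -288)
1/g((1044 - 69)*(302 + 860), D(6) - m) = 1/((1044 - 69)*(302 + 860) + (32 - 1*(-288))) = 1/(975*1162 + (32 + 288)) = 1/(1132950 + 320) = 1/1133270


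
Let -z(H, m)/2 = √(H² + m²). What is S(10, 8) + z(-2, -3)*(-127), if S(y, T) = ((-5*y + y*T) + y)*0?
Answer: 254*√13 ≈ 915.81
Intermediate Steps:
z(H, m) = -2*√(H² + m²)
S(y, T) = 0 (S(y, T) = ((-5*y + T*y) + y)*0 = (-4*y + T*y)*0 = 0)
S(10, 8) + z(-2, -3)*(-127) = 0 - 2*√((-2)² + (-3)²)*(-127) = 0 - 2*√(4 + 9)*(-127) = 0 - 2*√13*(-127) = 0 + 254*√13 = 254*√13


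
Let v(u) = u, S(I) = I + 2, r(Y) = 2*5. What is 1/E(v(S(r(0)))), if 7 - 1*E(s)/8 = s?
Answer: -1/40 ≈ -0.025000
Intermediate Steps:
r(Y) = 10
S(I) = 2 + I
E(s) = 56 - 8*s
1/E(v(S(r(0)))) = 1/(56 - 8*(2 + 10)) = 1/(56 - 8*12) = 1/(56 - 96) = 1/(-40) = -1/40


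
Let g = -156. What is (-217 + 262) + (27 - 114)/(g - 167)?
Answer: 14622/323 ≈ 45.269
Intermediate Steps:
(-217 + 262) + (27 - 114)/(g - 167) = (-217 + 262) + (27 - 114)/(-156 - 167) = 45 - 87/(-323) = 45 - 87*(-1/323) = 45 + 87/323 = 14622/323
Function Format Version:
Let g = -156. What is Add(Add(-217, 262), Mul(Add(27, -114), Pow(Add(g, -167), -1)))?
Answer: Rational(14622, 323) ≈ 45.269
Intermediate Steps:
Add(Add(-217, 262), Mul(Add(27, -114), Pow(Add(g, -167), -1))) = Add(Add(-217, 262), Mul(Add(27, -114), Pow(Add(-156, -167), -1))) = Add(45, Mul(-87, Pow(-323, -1))) = Add(45, Mul(-87, Rational(-1, 323))) = Add(45, Rational(87, 323)) = Rational(14622, 323)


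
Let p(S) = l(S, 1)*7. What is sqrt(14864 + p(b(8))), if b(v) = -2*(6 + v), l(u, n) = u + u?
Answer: 6*sqrt(402) ≈ 120.30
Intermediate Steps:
l(u, n) = 2*u
b(v) = -12 - 2*v
p(S) = 14*S (p(S) = (2*S)*7 = 14*S)
sqrt(14864 + p(b(8))) = sqrt(14864 + 14*(-12 - 2*8)) = sqrt(14864 + 14*(-12 - 16)) = sqrt(14864 + 14*(-28)) = sqrt(14864 - 392) = sqrt(14472) = 6*sqrt(402)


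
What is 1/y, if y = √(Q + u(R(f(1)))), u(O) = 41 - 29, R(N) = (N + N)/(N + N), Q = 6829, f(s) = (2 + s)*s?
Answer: √6841/6841 ≈ 0.012090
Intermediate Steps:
f(s) = s*(2 + s)
R(N) = 1 (R(N) = (2*N)/((2*N)) = (2*N)*(1/(2*N)) = 1)
u(O) = 12
y = √6841 (y = √(6829 + 12) = √6841 ≈ 82.710)
1/y = 1/(√6841) = √6841/6841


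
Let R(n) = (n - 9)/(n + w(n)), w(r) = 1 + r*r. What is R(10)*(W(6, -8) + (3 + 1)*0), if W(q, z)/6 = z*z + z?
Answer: 112/37 ≈ 3.0270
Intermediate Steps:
w(r) = 1 + r**2
R(n) = (-9 + n)/(1 + n + n**2) (R(n) = (n - 9)/(n + (1 + n**2)) = (-9 + n)/(1 + n + n**2))
W(q, z) = 6*z + 6*z**2 (W(q, z) = 6*(z*z + z) = 6*(z**2 + z) = 6*(z + z**2) = 6*z + 6*z**2)
R(10)*(W(6, -8) + (3 + 1)*0) = ((-9 + 10)/(1 + 10 + 10**2))*(6*(-8)*(1 - 8) + (3 + 1)*0) = (1/(1 + 10 + 100))*(6*(-8)*(-7) + 4*0) = (1/111)*(336 + 0) = ((1/111)*1)*336 = (1/111)*336 = 112/37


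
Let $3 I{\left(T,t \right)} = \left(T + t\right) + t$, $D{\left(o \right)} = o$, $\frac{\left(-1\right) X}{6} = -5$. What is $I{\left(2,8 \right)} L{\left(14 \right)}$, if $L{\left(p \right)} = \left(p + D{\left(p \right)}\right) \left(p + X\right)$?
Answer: $7392$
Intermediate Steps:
$X = 30$ ($X = \left(-6\right) \left(-5\right) = 30$)
$L{\left(p \right)} = 2 p \left(30 + p\right)$ ($L{\left(p \right)} = \left(p + p\right) \left(p + 30\right) = 2 p \left(30 + p\right)$)
$I{\left(T,t \right)} = \frac{T}{3} + \frac{2 t}{3}$ ($I{\left(T,t \right)} = \frac{\left(T + t\right) + t}{3} = \frac{T + 2 t}{3} = \frac{T}{3} + \frac{2 t}{3}$)
$I{\left(2,8 \right)} L{\left(14 \right)} = \left(\frac{1}{3} \cdot 2 + \frac{2}{3} \cdot 8\right) 2 \cdot 14 \left(30 + 14\right) = \left(\frac{2}{3} + \frac{16}{3}\right) 2 \cdot 14 \cdot 44 = 6 \cdot 1232 = 7392$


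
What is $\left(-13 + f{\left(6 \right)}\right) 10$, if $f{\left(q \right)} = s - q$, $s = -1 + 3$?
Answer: $-170$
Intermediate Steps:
$s = 2$
$f{\left(q \right)} = 2 - q$
$\left(-13 + f{\left(6 \right)}\right) 10 = \left(-13 + \left(2 - 6\right)\right) 10 = \left(-13 - 4\right) 10 = \left(-17\right) 10 = -170$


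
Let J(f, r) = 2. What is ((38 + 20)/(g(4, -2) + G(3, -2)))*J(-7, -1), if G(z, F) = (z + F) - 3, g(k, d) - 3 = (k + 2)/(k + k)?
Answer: 464/7 ≈ 66.286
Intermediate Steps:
g(k, d) = 3 + (2 + k)/(2*k) (g(k, d) = 3 + (k + 2)/(k + k) = 3 + (2 + k)/((2*k)) = 3 + (2 + k)*(1/(2*k)) = 3 + (2 + k)/(2*k))
G(z, F) = -3 + F + z (G(z, F) = (F + z) - 3 = -3 + F + z)
((38 + 20)/(g(4, -2) + G(3, -2)))*J(-7, -1) = ((38 + 20)/((7/2 + 1/4) + (-3 - 2 + 3)))*2 = (58/((7/2 + 1/4) - 2))*2 = (58/(15/4 - 2))*2 = (58/(7/4))*2 = (58*(4/7))*2 = (232/7)*2 = 464/7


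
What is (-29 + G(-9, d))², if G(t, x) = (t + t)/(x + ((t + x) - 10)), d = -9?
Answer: 1113025/1369 ≈ 813.02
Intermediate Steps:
G(t, x) = 2*t/(-10 + t + 2*x) (G(t, x) = (2*t)/(x + (-10 + t + x)) = (2*t)/(-10 + t + 2*x) = 2*t/(-10 + t + 2*x))
(-29 + G(-9, d))² = (-29 + 2*(-9)/(-10 - 9 + 2*(-9)))² = (-29 + 2*(-9)/(-10 - 9 - 18))² = (-29 + 2*(-9)/(-37))² = (-29 + 2*(-9)*(-1/37))² = (-29 + 18/37)² = (-1055/37)² = 1113025/1369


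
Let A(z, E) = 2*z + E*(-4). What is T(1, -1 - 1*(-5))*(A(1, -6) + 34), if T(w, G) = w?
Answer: 60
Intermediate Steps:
A(z, E) = -4*E + 2*z (A(z, E) = 2*z - 4*E = -4*E + 2*z)
T(1, -1 - 1*(-5))*(A(1, -6) + 34) = 1*((-4*(-6) + 2*1) + 34) = 1*((24 + 2) + 34) = 1*(26 + 34) = 1*60 = 60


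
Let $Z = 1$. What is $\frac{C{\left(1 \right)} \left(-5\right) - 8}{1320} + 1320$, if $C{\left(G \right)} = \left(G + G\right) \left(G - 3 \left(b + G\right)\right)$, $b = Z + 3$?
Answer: $\frac{13201}{10} \approx 1320.1$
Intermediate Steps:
$b = 4$ ($b = 1 + 3 = 4$)
$C{\left(G \right)} = 2 G \left(-12 - 2 G\right)$ ($C{\left(G \right)} = \left(G + G\right) \left(G - 3 \left(4 + G\right)\right) = 2 G \left(G - \left(12 + 3 G\right)\right) = 2 G \left(-12 - 2 G\right)$)
$\frac{C{\left(1 \right)} \left(-5\right) - 8}{1320} + 1320 = \frac{\left(-4\right) 1 \left(6 + 1\right) \left(-5\right) - 8}{1320} + 1320 = \left(\left(-4\right) 1 \cdot 7 \left(-5\right) - 8\right) \frac{1}{1320} + 1320 = \left(\left(-28\right) \left(-5\right) - 8\right) \frac{1}{1320} + 1320 = \left(140 - 8\right) \frac{1}{1320} + 1320 = 132 \cdot \frac{1}{1320} + 1320 = \frac{1}{10} + 1320 = \frac{13201}{10}$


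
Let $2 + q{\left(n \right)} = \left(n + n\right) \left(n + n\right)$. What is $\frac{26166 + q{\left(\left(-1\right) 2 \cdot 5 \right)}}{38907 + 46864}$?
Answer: $\frac{26564}{85771} \approx 0.30971$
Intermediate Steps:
$q{\left(n \right)} = -2 + 4 n^{2}$ ($q{\left(n \right)} = -2 + \left(n + n\right) \left(n + n\right) = -2 + 2 n 2 n = -2 + 4 n^{2}$)
$\frac{26166 + q{\left(\left(-1\right) 2 \cdot 5 \right)}}{38907 + 46864} = \frac{26166 - \left(2 - 4 \left(\left(-1\right) 2 \cdot 5\right)^{2}\right)}{38907 + 46864} = \frac{26166 - \left(2 - 4 \left(\left(-2\right) 5\right)^{2}\right)}{85771} = \left(26166 - \left(2 - 4 \left(-10\right)^{2}\right)\right) \frac{1}{85771} = \left(26166 + \left(-2 + 4 \cdot 100\right)\right) \frac{1}{85771} = \left(26166 + \left(-2 + 400\right)\right) \frac{1}{85771} = \left(26166 + 398\right) \frac{1}{85771} = 26564 \cdot \frac{1}{85771} = \frac{26564}{85771}$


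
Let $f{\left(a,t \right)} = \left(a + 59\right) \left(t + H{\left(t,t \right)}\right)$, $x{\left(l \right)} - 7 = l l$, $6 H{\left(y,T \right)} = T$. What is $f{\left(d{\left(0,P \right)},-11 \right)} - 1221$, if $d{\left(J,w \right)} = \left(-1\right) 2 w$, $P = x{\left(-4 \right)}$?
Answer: $- \frac{8327}{6} \approx -1387.8$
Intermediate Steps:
$H{\left(y,T \right)} = \frac{T}{6}$
$x{\left(l \right)} = 7 + l^{2}$ ($x{\left(l \right)} = 7 + l l = 7 + l^{2}$)
$P = 23$ ($P = 7 + \left(-4\right)^{2} = 7 + 16 = 23$)
$d{\left(J,w \right)} = - 2 w$
$f{\left(a,t \right)} = \frac{7 t \left(59 + a\right)}{6}$ ($f{\left(a,t \right)} = \left(a + 59\right) \left(t + \frac{t}{6}\right) = \left(59 + a\right) \frac{7 t}{6} = \frac{7 t \left(59 + a\right)}{6}$)
$f{\left(d{\left(0,P \right)},-11 \right)} - 1221 = \frac{7}{6} \left(-11\right) \left(59 - 46\right) - 1221 = \frac{7}{6} \left(-11\right) 13 - 1221 = - \frac{1001}{6} - 1221 = - \frac{8327}{6}$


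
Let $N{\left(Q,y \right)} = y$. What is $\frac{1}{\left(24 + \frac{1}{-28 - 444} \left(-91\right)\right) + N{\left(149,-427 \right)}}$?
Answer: $- \frac{472}{190125} \approx -0.0024826$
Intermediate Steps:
$\frac{1}{\left(24 + \frac{1}{-28 - 444} \left(-91\right)\right) + N{\left(149,-427 \right)}} = \frac{1}{\left(24 + \frac{1}{-28 - 444} \left(-91\right)\right) - 427} = \frac{1}{\left(24 + \frac{1}{-472} \left(-91\right)\right) - 427} = \frac{1}{\left(24 - - \frac{91}{472}\right) - 427} = \frac{1}{\left(24 + \frac{91}{472}\right) - 427} = \frac{1}{\frac{11419}{472} - 427} = \frac{1}{- \frac{190125}{472}} = - \frac{472}{190125}$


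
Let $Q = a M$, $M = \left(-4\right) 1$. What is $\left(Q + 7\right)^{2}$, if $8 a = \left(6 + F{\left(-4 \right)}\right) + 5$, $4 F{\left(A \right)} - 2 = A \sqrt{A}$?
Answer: $\frac{9}{16} + \frac{5 i}{2} \approx 0.5625 + 2.5 i$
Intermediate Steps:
$F{\left(A \right)} = \frac{1}{2} + \frac{A^{\frac{3}{2}}}{4}$ ($F{\left(A \right)} = \frac{1}{2} + \frac{A \sqrt{A}}{4} = \frac{1}{2} + \frac{A^{\frac{3}{2}}}{4}$)
$a = \frac{23}{16} - \frac{i}{4}$ ($a = \frac{\left(6 + \left(\frac{1}{2} + \frac{\left(-4\right)^{\frac{3}{2}}}{4}\right)\right) + 5}{8} = \frac{\left(6 + \left(\frac{1}{2} + \frac{\left(-8\right) i}{4}\right)\right) + 5}{8} = \frac{\left(6 + \left(\frac{1}{2} - 2 i\right)\right) + 5}{8} = \frac{\left(\frac{13}{2} - 2 i\right) + 5}{8} = \frac{\frac{23}{2} - 2 i}{8} = \frac{23}{16} - \frac{i}{4} \approx 1.4375 - 0.25 i$)
$M = -4$
$Q = - \frac{23}{4} + i$ ($Q = \left(\frac{23}{16} - \frac{i}{4}\right) \left(-4\right) = - \frac{23}{4} + i \approx -5.75 + 1.0 i$)
$\left(Q + 7\right)^{2} = \left(\left(- \frac{23}{4} + i\right) + 7\right)^{2} = \left(\frac{5}{4} + i\right)^{2}$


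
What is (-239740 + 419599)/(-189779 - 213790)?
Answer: -59953/134523 ≈ -0.44567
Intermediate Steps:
(-239740 + 419599)/(-189779 - 213790) = 179859/(-403569) = 179859*(-1/403569) = -59953/134523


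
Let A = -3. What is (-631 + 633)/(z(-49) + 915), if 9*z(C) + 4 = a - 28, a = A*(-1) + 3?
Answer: 18/8209 ≈ 0.0021927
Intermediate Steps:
a = 6 (a = -3*(-1) + 3 = 3 + 3 = 6)
z(C) = -26/9 (z(C) = -4/9 + (6 - 28)/9 = -4/9 + (1/9)*(-22) = -4/9 - 22/9 = -26/9)
(-631 + 633)/(z(-49) + 915) = (-631 + 633)/(-26/9 + 915) = 2/(8209/9) = 2*(9/8209) = 18/8209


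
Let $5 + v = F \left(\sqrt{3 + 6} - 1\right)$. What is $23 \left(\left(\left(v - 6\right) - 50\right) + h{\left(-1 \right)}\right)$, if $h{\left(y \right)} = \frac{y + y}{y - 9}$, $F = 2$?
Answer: $- \frac{6532}{5} \approx -1306.4$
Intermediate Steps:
$h{\left(y \right)} = \frac{2 y}{-9 + y}$
$v = -1$ ($v = -5 + 2 \left(\sqrt{3 + 6} - 1\right) = -5 + 2 \left(\sqrt{9} - 1\right) = -5 + 2 \left(3 - 1\right) = -5 + 2 \cdot 2 = -5 + 4 = -1$)
$23 \left(\left(\left(v - 6\right) - 50\right) + h{\left(-1 \right)}\right) = 23 \left(\left(\left(-1 - 6\right) - 50\right) + 2 \left(-1\right) \frac{1}{-9 - 1}\right) = 23 \left(\left(-7 - 50\right) + 2 \left(-1\right) \frac{1}{-10}\right) = 23 \left(-57 + 2 \left(-1\right) \left(- \frac{1}{10}\right)\right) = 23 \left(-57 + \frac{1}{5}\right) = 23 \left(- \frac{284}{5}\right) = - \frac{6532}{5}$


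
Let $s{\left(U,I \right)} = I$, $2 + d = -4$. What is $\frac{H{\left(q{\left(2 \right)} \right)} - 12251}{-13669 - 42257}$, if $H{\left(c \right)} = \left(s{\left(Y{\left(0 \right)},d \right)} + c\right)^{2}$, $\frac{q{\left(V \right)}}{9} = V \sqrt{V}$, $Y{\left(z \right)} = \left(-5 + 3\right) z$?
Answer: $\frac{11567}{55926} + \frac{12 \sqrt{2}}{3107} \approx 0.21229$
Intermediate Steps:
$d = -6$ ($d = -2 - 4 = -6$)
$Y{\left(z \right)} = - 2 z$
$q{\left(V \right)} = 9 V^{\frac{3}{2}}$ ($q{\left(V \right)} = 9 V \sqrt{V} = 9 V^{\frac{3}{2}}$)
$H{\left(c \right)} = \left(-6 + c\right)^{2}$
$\frac{H{\left(q{\left(2 \right)} \right)} - 12251}{-13669 - 42257} = \frac{\left(-6 + 9 \cdot 2^{\frac{3}{2}}\right)^{2} - 12251}{-13669 - 42257} = \frac{\left(-6 + 9 \cdot 2 \sqrt{2}\right)^{2} - 12251}{-55926} = \left(\left(-6 + 18 \sqrt{2}\right)^{2} - 12251\right) \left(- \frac{1}{55926}\right) = \left(-12251 + \left(-6 + 18 \sqrt{2}\right)^{2}\right) \left(- \frac{1}{55926}\right) = \frac{12251}{55926} - \frac{\left(-6 + 18 \sqrt{2}\right)^{2}}{55926}$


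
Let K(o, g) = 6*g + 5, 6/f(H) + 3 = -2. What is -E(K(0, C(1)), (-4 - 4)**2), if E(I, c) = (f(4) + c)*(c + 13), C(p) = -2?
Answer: -24178/5 ≈ -4835.6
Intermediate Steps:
f(H) = -6/5 (f(H) = 6/(-3 - 2) = 6/(-5) = 6*(-1/5) = -6/5)
K(o, g) = 5 + 6*g
E(I, c) = (13 + c)*(-6/5 + c) (E(I, c) = (-6/5 + c)*(c + 13) = (-6/5 + c)*(13 + c) = (13 + c)*(-6/5 + c))
-E(K(0, C(1)), (-4 - 4)**2) = -(-78/5 + ((-4 - 4)**2)**2 + 59*(-4 - 4)**2/5) = -(-78/5 + ((-8)**2)**2 + (59/5)*(-8)**2) = -(-78/5 + 64**2 + (59/5)*64) = -(-78/5 + 4096 + 3776/5) = -1*24178/5 = -24178/5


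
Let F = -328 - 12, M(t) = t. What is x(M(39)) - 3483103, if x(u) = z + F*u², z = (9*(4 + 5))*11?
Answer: -3999352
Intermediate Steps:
F = -340
z = 891 (z = (9*9)*11 = 81*11 = 891)
x(u) = 891 - 340*u²
x(M(39)) - 3483103 = (891 - 340*39²) - 3483103 = (891 - 340*1521) - 3483103 = (891 - 517140) - 3483103 = -516249 - 3483103 = -3999352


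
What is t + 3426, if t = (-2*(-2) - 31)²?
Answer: 4155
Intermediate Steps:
t = 729 (t = (4 - 31)² = (-27)² = 729)
t + 3426 = 729 + 3426 = 4155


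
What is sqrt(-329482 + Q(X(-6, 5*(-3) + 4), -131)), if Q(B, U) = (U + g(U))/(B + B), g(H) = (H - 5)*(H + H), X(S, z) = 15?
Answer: I*sqrt(295468770)/30 ≈ 572.97*I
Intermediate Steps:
g(H) = 2*H*(-5 + H) (g(H) = (-5 + H)*(2*H) = 2*H*(-5 + H))
Q(B, U) = (U + 2*U*(-5 + U))/(2*B) (Q(B, U) = (U + 2*U*(-5 + U))/(B + B) = (U + 2*U*(-5 + U))/((2*B)) = (U + 2*U*(-5 + U))*(1/(2*B)) = (U + 2*U*(-5 + U))/(2*B))
sqrt(-329482 + Q(X(-6, 5*(-3) + 4), -131)) = sqrt(-329482 + (1/2)*(-131)*(-9 + 2*(-131))/15) = sqrt(-329482 + (1/2)*(-131)*(1/15)*(-9 - 262)) = sqrt(-329482 + (1/2)*(-131)*(1/15)*(-271)) = sqrt(-329482 + 35501/30) = sqrt(-9848959/30) = I*sqrt(295468770)/30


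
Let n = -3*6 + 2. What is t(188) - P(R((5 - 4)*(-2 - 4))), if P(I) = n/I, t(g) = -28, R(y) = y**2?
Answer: -248/9 ≈ -27.556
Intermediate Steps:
n = -16 (n = -18 + 2 = -16)
P(I) = -16/I
t(188) - P(R((5 - 4)*(-2 - 4))) = -28 - (-16)/(((5 - 4)*(-2 - 4))**2) = -28 - (-16)/((1*(-6))**2) = -28 - (-16)/((-6)**2) = -28 - (-16)/36 = -28 - 1*(-4/9) = -28 + 4/9 = -248/9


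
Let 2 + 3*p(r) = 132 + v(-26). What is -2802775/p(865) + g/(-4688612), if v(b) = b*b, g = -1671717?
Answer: -19711013045499/1889510636 ≈ -10432.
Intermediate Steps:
v(b) = b**2
p(r) = 806/3 (p(r) = -2/3 + (132 + (-26)**2)/3 = -2/3 + (132 + 676)/3 = -2/3 + (1/3)*808 = -2/3 + 808/3 = 806/3)
-2802775/p(865) + g/(-4688612) = -2802775/806/3 - 1671717/(-4688612) = -2802775*3/806 - 1671717*(-1/4688612) = -8408325/806 + 1671717/4688612 = -19711013045499/1889510636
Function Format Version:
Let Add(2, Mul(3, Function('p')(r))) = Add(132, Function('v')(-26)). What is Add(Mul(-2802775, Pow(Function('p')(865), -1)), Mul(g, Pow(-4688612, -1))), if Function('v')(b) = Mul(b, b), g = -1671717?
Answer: Rational(-19711013045499, 1889510636) ≈ -10432.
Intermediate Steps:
Function('v')(b) = Pow(b, 2)
Function('p')(r) = Rational(806, 3) (Function('p')(r) = Add(Rational(-2, 3), Mul(Rational(1, 3), Add(132, Pow(-26, 2)))) = Add(Rational(-2, 3), Mul(Rational(1, 3), Add(132, 676))) = Add(Rational(-2, 3), Mul(Rational(1, 3), 808)) = Add(Rational(-2, 3), Rational(808, 3)) = Rational(806, 3))
Add(Mul(-2802775, Pow(Function('p')(865), -1)), Mul(g, Pow(-4688612, -1))) = Add(Mul(-2802775, Pow(Rational(806, 3), -1)), Mul(-1671717, Pow(-4688612, -1))) = Add(Mul(-2802775, Rational(3, 806)), Mul(-1671717, Rational(-1, 4688612))) = Add(Rational(-8408325, 806), Rational(1671717, 4688612)) = Rational(-19711013045499, 1889510636)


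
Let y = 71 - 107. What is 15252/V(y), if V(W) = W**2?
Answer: 1271/108 ≈ 11.769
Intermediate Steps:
y = -36
15252/V(y) = 15252/((-36)**2) = 15252/1296 = 15252*(1/1296) = 1271/108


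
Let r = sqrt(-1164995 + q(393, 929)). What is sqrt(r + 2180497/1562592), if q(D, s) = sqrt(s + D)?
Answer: sqrt(212951698014 + 152605859904*I*sqrt(1164995 - sqrt(1322)))/390648 ≈ 23.246 + 23.216*I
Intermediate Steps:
q(D, s) = sqrt(D + s)
r = sqrt(-1164995 + sqrt(1322)) (r = sqrt(-1164995 + sqrt(393 + 929)) = sqrt(-1164995 + sqrt(1322)) ≈ 1079.3*I)
sqrt(r + 2180497/1562592) = sqrt(sqrt(-1164995 + sqrt(1322)) + 2180497/1562592) = sqrt(2180497/1562592 + sqrt(-1164995 + sqrt(1322)))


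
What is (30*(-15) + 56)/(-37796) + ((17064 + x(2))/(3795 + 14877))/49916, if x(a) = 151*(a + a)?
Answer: 22993013201/2201691533712 ≈ 0.010443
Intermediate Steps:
x(a) = 302*a (x(a) = 151*(2*a) = 302*a)
(30*(-15) + 56)/(-37796) + ((17064 + x(2))/(3795 + 14877))/49916 = (30*(-15) + 56)/(-37796) + ((17064 + 302*2)/(3795 + 14877))/49916 = (-450 + 56)*(-1/37796) + ((17064 + 604)/18672)*(1/49916) = -394*(-1/37796) + (17668*(1/18672))*(1/49916) = 197/18898 + (4417/4668)*(1/49916) = 197/18898 + 4417/233007888 = 22993013201/2201691533712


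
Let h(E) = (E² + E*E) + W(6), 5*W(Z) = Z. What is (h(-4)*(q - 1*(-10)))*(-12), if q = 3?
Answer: -25896/5 ≈ -5179.2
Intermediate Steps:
W(Z) = Z/5
h(E) = 6/5 + 2*E² (h(E) = (E² + E*E) + (⅕)*6 = (E² + E²) + 6/5 = 2*E² + 6/5 = 6/5 + 2*E²)
(h(-4)*(q - 1*(-10)))*(-12) = ((6/5 + 2*(-4)²)*(3 - 1*(-10)))*(-12) = ((6/5 + 2*16)*(3 + 10))*(-12) = ((6/5 + 32)*13)*(-12) = ((166/5)*13)*(-12) = (2158/5)*(-12) = -25896/5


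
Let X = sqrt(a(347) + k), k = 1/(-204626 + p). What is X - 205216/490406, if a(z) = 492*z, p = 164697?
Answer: -102608/245203 + 7*sqrt(5554888739995)/39929 ≈ 412.77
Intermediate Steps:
k = -1/39929 (k = 1/(-204626 + 164697) = 1/(-39929) = -1/39929 ≈ -2.5044e-5)
X = 7*sqrt(5554888739995)/39929 (X = sqrt(492*347 - 1/39929) = sqrt(170724 - 1/39929) = sqrt(6816838595/39929) = 7*sqrt(5554888739995)/39929 ≈ 413.19)
X - 205216/490406 = 7*sqrt(5554888739995)/39929 - 205216/490406 = 7*sqrt(5554888739995)/39929 - 205216*1/490406 = 7*sqrt(5554888739995)/39929 - 102608/245203 = -102608/245203 + 7*sqrt(5554888739995)/39929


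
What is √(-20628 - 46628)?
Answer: 2*I*√16814 ≈ 259.34*I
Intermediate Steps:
√(-20628 - 46628) = √(-67256) = 2*I*√16814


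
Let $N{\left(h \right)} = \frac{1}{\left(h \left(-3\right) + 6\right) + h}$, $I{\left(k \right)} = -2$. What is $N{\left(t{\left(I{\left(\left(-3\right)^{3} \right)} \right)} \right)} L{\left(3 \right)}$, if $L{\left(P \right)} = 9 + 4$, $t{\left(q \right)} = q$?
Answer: $\frac{13}{10} \approx 1.3$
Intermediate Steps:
$L{\left(P \right)} = 13$
$N{\left(h \right)} = \frac{1}{6 - 2 h}$ ($N{\left(h \right)} = \frac{1}{\left(- 3 h + 6\right) + h} = \frac{1}{\left(6 - 3 h\right) + h} = \frac{1}{6 - 2 h}$)
$N{\left(t{\left(I{\left(\left(-3\right)^{3} \right)} \right)} \right)} L{\left(3 \right)} = - \frac{1}{-6 + 2 \left(-2\right)} 13 = - \frac{1}{-6 - 4} \cdot 13 = - \frac{1}{-10} \cdot 13 = \left(-1\right) \left(- \frac{1}{10}\right) 13 = \frac{1}{10} \cdot 13 = \frac{13}{10}$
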